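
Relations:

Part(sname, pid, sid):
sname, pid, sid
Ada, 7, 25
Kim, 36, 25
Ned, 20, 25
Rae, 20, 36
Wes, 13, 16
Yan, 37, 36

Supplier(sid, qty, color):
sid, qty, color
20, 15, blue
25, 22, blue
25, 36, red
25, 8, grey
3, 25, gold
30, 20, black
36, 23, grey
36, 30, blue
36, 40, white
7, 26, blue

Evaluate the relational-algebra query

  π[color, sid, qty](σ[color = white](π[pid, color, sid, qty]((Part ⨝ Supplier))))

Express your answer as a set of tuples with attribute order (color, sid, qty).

Natural join on sid: {(Ada, 7, 25, 22, blue), (Ada, 7, 25, 36, red), (Ada, 7, 25, 8, grey), (Kim, 36, 25, 22, blue), (Kim, 36, 25, 36, red), (Kim, 36, 25, 8, grey), (Ned, 20, 25, 22, blue), (Ned, 20, 25, 36, red), (Ned, 20, 25, 8, grey), (Rae, 20, 36, 23, grey), (Rae, 20, 36, 30, blue), (Rae, 20, 36, 40, white), (Yan, 37, 36, 23, grey), (Yan, 37, 36, 30, blue), (Yan, 37, 36, 40, white)}
π_{pid, color, sid, qty} gives {(20, blue, 25, 22), (20, blue, 36, 30), (20, grey, 25, 8), (20, grey, 36, 23), (20, red, 25, 36), (20, white, 36, 40), (36, blue, 25, 22), (36, grey, 25, 8), (36, red, 25, 36), (37, blue, 36, 30), (37, grey, 36, 23), (37, white, 36, 40), (7, blue, 25, 22), (7, grey, 25, 8), (7, red, 25, 36)}.
Apply σ_{color = white}; surviving tuples: {(20, white, 36, 40), (37, white, 36, 40)}
π_{color, sid, qty} gives {(white, 36, 40)} (1 duplicate(s) eliminated).

{(white, 36, 40)}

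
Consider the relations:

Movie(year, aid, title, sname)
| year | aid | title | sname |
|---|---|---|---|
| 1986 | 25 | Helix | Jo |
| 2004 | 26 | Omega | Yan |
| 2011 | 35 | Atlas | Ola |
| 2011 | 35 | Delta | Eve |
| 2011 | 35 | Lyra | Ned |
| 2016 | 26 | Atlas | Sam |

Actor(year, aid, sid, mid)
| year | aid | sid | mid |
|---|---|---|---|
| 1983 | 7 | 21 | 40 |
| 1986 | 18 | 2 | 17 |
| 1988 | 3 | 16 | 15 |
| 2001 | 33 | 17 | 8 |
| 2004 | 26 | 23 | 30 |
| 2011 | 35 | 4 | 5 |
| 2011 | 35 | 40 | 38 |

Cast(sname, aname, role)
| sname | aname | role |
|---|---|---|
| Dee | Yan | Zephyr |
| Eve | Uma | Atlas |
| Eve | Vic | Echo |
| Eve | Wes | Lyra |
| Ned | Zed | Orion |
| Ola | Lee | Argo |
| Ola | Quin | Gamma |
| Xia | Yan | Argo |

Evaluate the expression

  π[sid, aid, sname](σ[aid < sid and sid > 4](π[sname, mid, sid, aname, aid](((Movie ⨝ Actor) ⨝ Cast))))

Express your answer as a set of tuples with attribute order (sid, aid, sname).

Movie ⋈ Actor (natural join on year, aid): {(2004, 26, Omega, Yan, 23, 30), (2011, 35, Atlas, Ola, 4, 5), (2011, 35, Atlas, Ola, 40, 38), (2011, 35, Delta, Eve, 4, 5), (2011, 35, Delta, Eve, 40, 38), (2011, 35, Lyra, Ned, 4, 5), (2011, 35, Lyra, Ned, 40, 38)}
(Movie ⨝ Actor) ⋈ Cast (natural join on sname): {(2011, 35, Atlas, Ola, 4, 5, Lee, Argo), (2011, 35, Atlas, Ola, 4, 5, Quin, Gamma), (2011, 35, Atlas, Ola, 40, 38, Lee, Argo), (2011, 35, Atlas, Ola, 40, 38, Quin, Gamma), (2011, 35, Delta, Eve, 4, 5, Uma, Atlas), (2011, 35, Delta, Eve, 4, 5, Vic, Echo), (2011, 35, Delta, Eve, 4, 5, Wes, Lyra), (2011, 35, Delta, Eve, 40, 38, Uma, Atlas), (2011, 35, Delta, Eve, 40, 38, Vic, Echo), (2011, 35, Delta, Eve, 40, 38, Wes, Lyra), (2011, 35, Lyra, Ned, 4, 5, Zed, Orion), (2011, 35, Lyra, Ned, 40, 38, Zed, Orion)}
Keep only column(s) sname, mid, sid, aname, aid: {(Eve, 38, 40, Uma, 35), (Eve, 38, 40, Vic, 35), (Eve, 38, 40, Wes, 35), (Eve, 5, 4, Uma, 35), (Eve, 5, 4, Vic, 35), (Eve, 5, 4, Wes, 35), (Ned, 38, 40, Zed, 35), (Ned, 5, 4, Zed, 35), (Ola, 38, 40, Lee, 35), (Ola, 38, 40, Quin, 35), (Ola, 5, 4, Lee, 35), (Ola, 5, 4, Quin, 35)}
Apply σ_{aid < sid and sid > 4}; surviving tuples: {(Eve, 38, 40, Uma, 35), (Eve, 38, 40, Vic, 35), (Eve, 38, 40, Wes, 35), (Ned, 38, 40, Zed, 35), (Ola, 38, 40, Lee, 35), (Ola, 38, 40, Quin, 35)}
Keep only column(s) sid, aid, sname (3 duplicate(s) eliminated): {(40, 35, Eve), (40, 35, Ned), (40, 35, Ola)}

{(40, 35, Eve), (40, 35, Ned), (40, 35, Ola)}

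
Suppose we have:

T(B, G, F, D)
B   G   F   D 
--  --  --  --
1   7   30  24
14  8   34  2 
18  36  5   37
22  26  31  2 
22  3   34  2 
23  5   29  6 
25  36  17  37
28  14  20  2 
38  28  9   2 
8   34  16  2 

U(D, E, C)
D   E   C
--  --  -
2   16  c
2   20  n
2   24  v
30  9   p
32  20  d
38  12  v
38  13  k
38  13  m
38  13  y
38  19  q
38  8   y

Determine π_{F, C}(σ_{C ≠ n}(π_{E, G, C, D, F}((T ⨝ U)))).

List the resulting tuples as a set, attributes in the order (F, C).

{(16, c), (16, v), (20, c), (20, v), (31, c), (31, v), (34, c), (34, v), (9, c), (9, v)}

Joining T and U on D yields {(14, 8, 34, 2, 16, c), (14, 8, 34, 2, 20, n), (14, 8, 34, 2, 24, v), (22, 26, 31, 2, 16, c), (22, 26, 31, 2, 20, n), (22, 26, 31, 2, 24, v), (22, 3, 34, 2, 16, c), (22, 3, 34, 2, 20, n), (22, 3, 34, 2, 24, v), (28, 14, 20, 2, 16, c), (28, 14, 20, 2, 20, n), (28, 14, 20, 2, 24, v), (38, 28, 9, 2, 16, c), (38, 28, 9, 2, 20, n), (38, 28, 9, 2, 24, v), (8, 34, 16, 2, 16, c), (8, 34, 16, 2, 20, n), (8, 34, 16, 2, 24, v)}.
π[E, G, C, D, F]: project onto (E, G, C, D, F) → {(16, 14, c, 2, 20), (16, 26, c, 2, 31), (16, 28, c, 2, 9), (16, 3, c, 2, 34), (16, 34, c, 2, 16), (16, 8, c, 2, 34), (20, 14, n, 2, 20), (20, 26, n, 2, 31), (20, 28, n, 2, 9), (20, 3, n, 2, 34), (20, 34, n, 2, 16), (20, 8, n, 2, 34), (24, 14, v, 2, 20), (24, 26, v, 2, 31), (24, 28, v, 2, 9), (24, 3, v, 2, 34), (24, 34, v, 2, 16), (24, 8, v, 2, 34)}
Apply σ_{C ≠ n}; surviving tuples: {(16, 14, c, 2, 20), (16, 26, c, 2, 31), (16, 28, c, 2, 9), (16, 3, c, 2, 34), (16, 34, c, 2, 16), (16, 8, c, 2, 34), (24, 14, v, 2, 20), (24, 26, v, 2, 31), (24, 28, v, 2, 9), (24, 3, v, 2, 34), (24, 34, v, 2, 16), (24, 8, v, 2, 34)}
π[F, C]: project onto (F, C) (2 duplicate(s) eliminated) → {(16, c), (16, v), (20, c), (20, v), (31, c), (31, v), (34, c), (34, v), (9, c), (9, v)}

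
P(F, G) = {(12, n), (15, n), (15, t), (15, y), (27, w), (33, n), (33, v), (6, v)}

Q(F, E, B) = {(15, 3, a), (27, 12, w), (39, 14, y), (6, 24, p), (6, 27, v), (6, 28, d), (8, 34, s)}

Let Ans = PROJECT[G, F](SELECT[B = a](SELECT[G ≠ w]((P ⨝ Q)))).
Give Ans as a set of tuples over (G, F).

{(n, 15), (t, 15), (y, 15)}

Joining P and Q on F yields {(15, n, 3, a), (15, t, 3, a), (15, y, 3, a), (27, w, 12, w), (6, v, 24, p), (6, v, 27, v), (6, v, 28, d)}.
Apply σ_{G ≠ w}; surviving tuples: {(15, n, 3, a), (15, t, 3, a), (15, y, 3, a), (6, v, 24, p), (6, v, 27, v), (6, v, 28, d)}
Apply σ_{B = a}; surviving tuples: {(15, n, 3, a), (15, t, 3, a), (15, y, 3, a)}
Projecting to G, F: {(n, 15), (t, 15), (y, 15)}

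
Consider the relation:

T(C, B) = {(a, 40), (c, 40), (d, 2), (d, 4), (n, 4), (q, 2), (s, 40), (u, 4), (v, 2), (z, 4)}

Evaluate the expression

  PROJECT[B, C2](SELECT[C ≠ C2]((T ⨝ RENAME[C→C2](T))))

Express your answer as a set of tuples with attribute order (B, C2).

ρ[C→C2]: schema becomes (C2, B); tuples unchanged.
T ⋈ RENAME[C→C2](T) (natural join on B): {(a, 40, a), (a, 40, c), (a, 40, s), (c, 40, a), (c, 40, c), (c, 40, s), (d, 2, d), (d, 2, q), (d, 2, v), (d, 4, d), (d, 4, n), (d, 4, u), (d, 4, z), (n, 4, d), (n, 4, n), (n, 4, u), (n, 4, z), (q, 2, d), (q, 2, q), (q, 2, v), (s, 40, a), (s, 40, c), (s, 40, s), (u, 4, d), (u, 4, n), (u, 4, u), (u, 4, z), (v, 2, d), (v, 2, q), (v, 2, v), (z, 4, d), (z, 4, n), (z, 4, u), (z, 4, z)}
σ[C ≠ C2]: keep tuples satisfying C ≠ C2 → {(a, 40, c), (a, 40, s), (c, 40, a), (c, 40, s), (d, 2, q), (d, 2, v), (d, 4, n), (d, 4, u), (d, 4, z), (n, 4, d), (n, 4, u), (n, 4, z), (q, 2, d), (q, 2, v), (s, 40, a), (s, 40, c), (u, 4, d), (u, 4, n), (u, 4, z), (v, 2, d), (v, 2, q), (z, 4, d), (z, 4, n), (z, 4, u)}
Keep only column(s) B, C2 (14 duplicate(s) eliminated): {(2, d), (2, q), (2, v), (4, d), (4, n), (4, u), (4, z), (40, a), (40, c), (40, s)}

{(2, d), (2, q), (2, v), (4, d), (4, n), (4, u), (4, z), (40, a), (40, c), (40, s)}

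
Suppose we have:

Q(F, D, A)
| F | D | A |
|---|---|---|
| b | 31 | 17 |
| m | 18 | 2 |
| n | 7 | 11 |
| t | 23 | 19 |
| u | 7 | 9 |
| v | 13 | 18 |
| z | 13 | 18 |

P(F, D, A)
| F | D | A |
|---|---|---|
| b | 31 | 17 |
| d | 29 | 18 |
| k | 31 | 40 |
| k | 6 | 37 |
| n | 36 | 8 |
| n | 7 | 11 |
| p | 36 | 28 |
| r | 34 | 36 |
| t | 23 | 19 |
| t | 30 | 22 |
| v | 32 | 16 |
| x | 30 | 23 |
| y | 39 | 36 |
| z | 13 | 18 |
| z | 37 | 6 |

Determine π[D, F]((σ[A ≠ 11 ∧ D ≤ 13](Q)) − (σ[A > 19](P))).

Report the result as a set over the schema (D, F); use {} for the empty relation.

{(13, v), (13, z), (7, u)}

Selection A ≠ 11 ∧ D ≤ 13: {(u, 7, 9), (v, 13, 18), (z, 13, 18)}
Selection A > 19: {(k, 31, 40), (k, 6, 37), (p, 36, 28), (r, 34, 36), (t, 30, 22), (x, 30, 23), (y, 39, 36)}
Taking the difference: {(u, 7, 9), (v, 13, 18), (z, 13, 18)}
π_{D, F} gives {(13, v), (13, z), (7, u)}.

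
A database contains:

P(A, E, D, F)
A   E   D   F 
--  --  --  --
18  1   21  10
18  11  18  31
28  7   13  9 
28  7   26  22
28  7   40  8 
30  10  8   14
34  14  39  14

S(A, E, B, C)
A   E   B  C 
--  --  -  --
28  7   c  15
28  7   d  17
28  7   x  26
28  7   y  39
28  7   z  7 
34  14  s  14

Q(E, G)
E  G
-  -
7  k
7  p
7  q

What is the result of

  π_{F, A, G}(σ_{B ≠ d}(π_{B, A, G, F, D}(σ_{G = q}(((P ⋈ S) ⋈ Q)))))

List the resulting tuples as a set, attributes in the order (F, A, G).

{(22, 28, q), (8, 28, q), (9, 28, q)}

P ⋈ S (natural join on A, E): {(28, 7, 13, 9, c, 15), (28, 7, 13, 9, d, 17), (28, 7, 13, 9, x, 26), (28, 7, 13, 9, y, 39), (28, 7, 13, 9, z, 7), (28, 7, 26, 22, c, 15), (28, 7, 26, 22, d, 17), (28, 7, 26, 22, x, 26), (28, 7, 26, 22, y, 39), (28, 7, 26, 22, z, 7), (28, 7, 40, 8, c, 15), (28, 7, 40, 8, d, 17), (28, 7, 40, 8, x, 26), (28, 7, 40, 8, y, 39), (28, 7, 40, 8, z, 7), (34, 14, 39, 14, s, 14)}
(P ⋈ S) ⋈ Q (natural join on E): {(28, 7, 13, 9, c, 15, k), (28, 7, 13, 9, c, 15, p), (28, 7, 13, 9, c, 15, q), (28, 7, 13, 9, d, 17, k), (28, 7, 13, 9, d, 17, p), (28, 7, 13, 9, d, 17, q), (28, 7, 13, 9, x, 26, k), (28, 7, 13, 9, x, 26, p), (28, 7, 13, 9, x, 26, q), (28, 7, 13, 9, y, 39, k), (28, 7, 13, 9, y, 39, p), (28, 7, 13, 9, y, 39, q), (28, 7, 13, 9, z, 7, k), (28, 7, 13, 9, z, 7, p), (28, 7, 13, 9, z, 7, q), (28, 7, 26, 22, c, 15, k), (28, 7, 26, 22, c, 15, p), (28, 7, 26, 22, c, 15, q), (28, 7, 26, 22, d, 17, k), (28, 7, 26, 22, d, 17, p), (28, 7, 26, 22, d, 17, q), (28, 7, 26, 22, x, 26, k), (28, 7, 26, 22, x, 26, p), (28, 7, 26, 22, x, 26, q), (28, 7, 26, 22, y, 39, k), (28, 7, 26, 22, y, 39, p), (28, 7, 26, 22, y, 39, q), (28, 7, 26, 22, z, 7, k), (28, 7, 26, 22, z, 7, p), (28, 7, 26, 22, z, 7, q), (28, 7, 40, 8, c, 15, k), (28, 7, 40, 8, c, 15, p), (28, 7, 40, 8, c, 15, q), (28, 7, 40, 8, d, 17, k), (28, 7, 40, 8, d, 17, p), (28, 7, 40, 8, d, 17, q), (28, 7, 40, 8, x, 26, k), (28, 7, 40, 8, x, 26, p), (28, 7, 40, 8, x, 26, q), (28, 7, 40, 8, y, 39, k), (28, 7, 40, 8, y, 39, p), (28, 7, 40, 8, y, 39, q), (28, 7, 40, 8, z, 7, k), (28, 7, 40, 8, z, 7, p), (28, 7, 40, 8, z, 7, q)}
Selection G = q: {(28, 7, 13, 9, c, 15, q), (28, 7, 13, 9, d, 17, q), (28, 7, 13, 9, x, 26, q), (28, 7, 13, 9, y, 39, q), (28, 7, 13, 9, z, 7, q), (28, 7, 26, 22, c, 15, q), (28, 7, 26, 22, d, 17, q), (28, 7, 26, 22, x, 26, q), (28, 7, 26, 22, y, 39, q), (28, 7, 26, 22, z, 7, q), (28, 7, 40, 8, c, 15, q), (28, 7, 40, 8, d, 17, q), (28, 7, 40, 8, x, 26, q), (28, 7, 40, 8, y, 39, q), (28, 7, 40, 8, z, 7, q)}
π[B, A, G, F, D]: project onto (B, A, G, F, D) → {(c, 28, q, 22, 26), (c, 28, q, 8, 40), (c, 28, q, 9, 13), (d, 28, q, 22, 26), (d, 28, q, 8, 40), (d, 28, q, 9, 13), (x, 28, q, 22, 26), (x, 28, q, 8, 40), (x, 28, q, 9, 13), (y, 28, q, 22, 26), (y, 28, q, 8, 40), (y, 28, q, 9, 13), (z, 28, q, 22, 26), (z, 28, q, 8, 40), (z, 28, q, 9, 13)}
Selection B ≠ d: {(c, 28, q, 22, 26), (c, 28, q, 8, 40), (c, 28, q, 9, 13), (x, 28, q, 22, 26), (x, 28, q, 8, 40), (x, 28, q, 9, 13), (y, 28, q, 22, 26), (y, 28, q, 8, 40), (y, 28, q, 9, 13), (z, 28, q, 22, 26), (z, 28, q, 8, 40), (z, 28, q, 9, 13)}
π[F, A, G]: project onto (F, A, G) (9 duplicate(s) eliminated) → {(22, 28, q), (8, 28, q), (9, 28, q)}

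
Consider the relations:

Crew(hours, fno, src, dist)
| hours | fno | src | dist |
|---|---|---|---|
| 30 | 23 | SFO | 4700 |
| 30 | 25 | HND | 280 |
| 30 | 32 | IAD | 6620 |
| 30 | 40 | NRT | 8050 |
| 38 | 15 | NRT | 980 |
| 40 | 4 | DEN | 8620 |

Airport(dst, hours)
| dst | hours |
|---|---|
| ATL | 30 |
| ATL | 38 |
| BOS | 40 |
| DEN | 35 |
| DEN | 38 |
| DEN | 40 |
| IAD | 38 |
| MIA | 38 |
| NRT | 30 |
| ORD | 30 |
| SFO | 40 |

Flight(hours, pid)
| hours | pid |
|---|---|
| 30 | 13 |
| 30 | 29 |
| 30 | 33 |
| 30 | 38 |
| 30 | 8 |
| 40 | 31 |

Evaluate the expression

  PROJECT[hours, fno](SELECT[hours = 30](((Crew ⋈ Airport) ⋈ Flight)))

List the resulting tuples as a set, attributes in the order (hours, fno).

Natural join on hours: {(30, 23, SFO, 4700, ATL), (30, 23, SFO, 4700, NRT), (30, 23, SFO, 4700, ORD), (30, 25, HND, 280, ATL), (30, 25, HND, 280, NRT), (30, 25, HND, 280, ORD), (30, 32, IAD, 6620, ATL), (30, 32, IAD, 6620, NRT), (30, 32, IAD, 6620, ORD), (30, 40, NRT, 8050, ATL), (30, 40, NRT, 8050, NRT), (30, 40, NRT, 8050, ORD), (38, 15, NRT, 980, ATL), (38, 15, NRT, 980, DEN), (38, 15, NRT, 980, IAD), (38, 15, NRT, 980, MIA), (40, 4, DEN, 8620, BOS), (40, 4, DEN, 8620, DEN), (40, 4, DEN, 8620, SFO)}
Natural join on hours: {(30, 23, SFO, 4700, ATL, 13), (30, 23, SFO, 4700, ATL, 29), (30, 23, SFO, 4700, ATL, 33), (30, 23, SFO, 4700, ATL, 38), (30, 23, SFO, 4700, ATL, 8), (30, 23, SFO, 4700, NRT, 13), (30, 23, SFO, 4700, NRT, 29), (30, 23, SFO, 4700, NRT, 33), (30, 23, SFO, 4700, NRT, 38), (30, 23, SFO, 4700, NRT, 8), (30, 23, SFO, 4700, ORD, 13), (30, 23, SFO, 4700, ORD, 29), (30, 23, SFO, 4700, ORD, 33), (30, 23, SFO, 4700, ORD, 38), (30, 23, SFO, 4700, ORD, 8), (30, 25, HND, 280, ATL, 13), (30, 25, HND, 280, ATL, 29), (30, 25, HND, 280, ATL, 33), (30, 25, HND, 280, ATL, 38), (30, 25, HND, 280, ATL, 8), (30, 25, HND, 280, NRT, 13), (30, 25, HND, 280, NRT, 29), (30, 25, HND, 280, NRT, 33), (30, 25, HND, 280, NRT, 38), (30, 25, HND, 280, NRT, 8), (30, 25, HND, 280, ORD, 13), (30, 25, HND, 280, ORD, 29), (30, 25, HND, 280, ORD, 33), (30, 25, HND, 280, ORD, 38), (30, 25, HND, 280, ORD, 8), (30, 32, IAD, 6620, ATL, 13), (30, 32, IAD, 6620, ATL, 29), (30, 32, IAD, 6620, ATL, 33), (30, 32, IAD, 6620, ATL, 38), (30, 32, IAD, 6620, ATL, 8), (30, 32, IAD, 6620, NRT, 13), (30, 32, IAD, 6620, NRT, 29), (30, 32, IAD, 6620, NRT, 33), (30, 32, IAD, 6620, NRT, 38), (30, 32, IAD, 6620, NRT, 8), (30, 32, IAD, 6620, ORD, 13), (30, 32, IAD, 6620, ORD, 29), (30, 32, IAD, 6620, ORD, 33), (30, 32, IAD, 6620, ORD, 38), (30, 32, IAD, 6620, ORD, 8), (30, 40, NRT, 8050, ATL, 13), (30, 40, NRT, 8050, ATL, 29), (30, 40, NRT, 8050, ATL, 33), (30, 40, NRT, 8050, ATL, 38), (30, 40, NRT, 8050, ATL, 8), (30, 40, NRT, 8050, NRT, 13), (30, 40, NRT, 8050, NRT, 29), (30, 40, NRT, 8050, NRT, 33), (30, 40, NRT, 8050, NRT, 38), (30, 40, NRT, 8050, NRT, 8), (30, 40, NRT, 8050, ORD, 13), (30, 40, NRT, 8050, ORD, 29), (30, 40, NRT, 8050, ORD, 33), (30, 40, NRT, 8050, ORD, 38), (30, 40, NRT, 8050, ORD, 8), (40, 4, DEN, 8620, BOS, 31), (40, 4, DEN, 8620, DEN, 31), (40, 4, DEN, 8620, SFO, 31)}
Apply σ_{hours = 30}; surviving tuples: {(30, 23, SFO, 4700, ATL, 13), (30, 23, SFO, 4700, ATL, 29), (30, 23, SFO, 4700, ATL, 33), (30, 23, SFO, 4700, ATL, 38), (30, 23, SFO, 4700, ATL, 8), (30, 23, SFO, 4700, NRT, 13), (30, 23, SFO, 4700, NRT, 29), (30, 23, SFO, 4700, NRT, 33), (30, 23, SFO, 4700, NRT, 38), (30, 23, SFO, 4700, NRT, 8), (30, 23, SFO, 4700, ORD, 13), (30, 23, SFO, 4700, ORD, 29), (30, 23, SFO, 4700, ORD, 33), (30, 23, SFO, 4700, ORD, 38), (30, 23, SFO, 4700, ORD, 8), (30, 25, HND, 280, ATL, 13), (30, 25, HND, 280, ATL, 29), (30, 25, HND, 280, ATL, 33), (30, 25, HND, 280, ATL, 38), (30, 25, HND, 280, ATL, 8), (30, 25, HND, 280, NRT, 13), (30, 25, HND, 280, NRT, 29), (30, 25, HND, 280, NRT, 33), (30, 25, HND, 280, NRT, 38), (30, 25, HND, 280, NRT, 8), (30, 25, HND, 280, ORD, 13), (30, 25, HND, 280, ORD, 29), (30, 25, HND, 280, ORD, 33), (30, 25, HND, 280, ORD, 38), (30, 25, HND, 280, ORD, 8), (30, 32, IAD, 6620, ATL, 13), (30, 32, IAD, 6620, ATL, 29), (30, 32, IAD, 6620, ATL, 33), (30, 32, IAD, 6620, ATL, 38), (30, 32, IAD, 6620, ATL, 8), (30, 32, IAD, 6620, NRT, 13), (30, 32, IAD, 6620, NRT, 29), (30, 32, IAD, 6620, NRT, 33), (30, 32, IAD, 6620, NRT, 38), (30, 32, IAD, 6620, NRT, 8), (30, 32, IAD, 6620, ORD, 13), (30, 32, IAD, 6620, ORD, 29), (30, 32, IAD, 6620, ORD, 33), (30, 32, IAD, 6620, ORD, 38), (30, 32, IAD, 6620, ORD, 8), (30, 40, NRT, 8050, ATL, 13), (30, 40, NRT, 8050, ATL, 29), (30, 40, NRT, 8050, ATL, 33), (30, 40, NRT, 8050, ATL, 38), (30, 40, NRT, 8050, ATL, 8), (30, 40, NRT, 8050, NRT, 13), (30, 40, NRT, 8050, NRT, 29), (30, 40, NRT, 8050, NRT, 33), (30, 40, NRT, 8050, NRT, 38), (30, 40, NRT, 8050, NRT, 8), (30, 40, NRT, 8050, ORD, 13), (30, 40, NRT, 8050, ORD, 29), (30, 40, NRT, 8050, ORD, 33), (30, 40, NRT, 8050, ORD, 38), (30, 40, NRT, 8050, ORD, 8)}
Projecting to hours, fno (56 duplicate(s) eliminated): {(30, 23), (30, 25), (30, 32), (30, 40)}

{(30, 23), (30, 25), (30, 32), (30, 40)}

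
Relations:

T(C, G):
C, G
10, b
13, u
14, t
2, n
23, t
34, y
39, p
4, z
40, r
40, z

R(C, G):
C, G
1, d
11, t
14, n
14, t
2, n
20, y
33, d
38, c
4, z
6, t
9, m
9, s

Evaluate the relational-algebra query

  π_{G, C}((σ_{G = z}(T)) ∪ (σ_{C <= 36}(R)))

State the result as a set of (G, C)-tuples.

{(d, 1), (d, 33), (m, 9), (n, 14), (n, 2), (s, 9), (t, 11), (t, 14), (t, 6), (y, 20), (z, 4), (z, 40)}

Apply σ_{G = z}; surviving tuples: {(4, z), (40, z)}
Apply σ_{C <= 36}; surviving tuples: {(1, d), (11, t), (14, n), (14, t), (2, n), (20, y), (33, d), (4, z), (6, t), (9, m), (9, s)}
Union: {(4, z), (40, z)} with {(1, d), (11, t), (14, n), (14, t), (2, n), (20, y), (33, d), (4, z), (6, t), (9, m), (9, s)} → {(1, d), (11, t), (14, n), (14, t), (2, n), (20, y), (33, d), (4, z), (40, z), (6, t), (9, m), (9, s)}
Projecting to G, C: {(d, 1), (d, 33), (m, 9), (n, 14), (n, 2), (s, 9), (t, 11), (t, 14), (t, 6), (y, 20), (z, 4), (z, 40)}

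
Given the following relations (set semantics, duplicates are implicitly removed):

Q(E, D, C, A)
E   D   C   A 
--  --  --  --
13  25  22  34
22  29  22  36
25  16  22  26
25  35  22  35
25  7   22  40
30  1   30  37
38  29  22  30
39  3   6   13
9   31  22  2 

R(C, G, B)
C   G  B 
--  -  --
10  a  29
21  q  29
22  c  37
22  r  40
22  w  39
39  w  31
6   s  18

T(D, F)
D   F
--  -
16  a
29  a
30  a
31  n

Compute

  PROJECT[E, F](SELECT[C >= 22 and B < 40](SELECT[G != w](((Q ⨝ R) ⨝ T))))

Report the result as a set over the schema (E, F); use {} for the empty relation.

{(22, a), (25, a), (38, a), (9, n)}

Q ⋈ R (natural join on C): {(13, 25, 22, 34, c, 37), (13, 25, 22, 34, r, 40), (13, 25, 22, 34, w, 39), (22, 29, 22, 36, c, 37), (22, 29, 22, 36, r, 40), (22, 29, 22, 36, w, 39), (25, 16, 22, 26, c, 37), (25, 16, 22, 26, r, 40), (25, 16, 22, 26, w, 39), (25, 35, 22, 35, c, 37), (25, 35, 22, 35, r, 40), (25, 35, 22, 35, w, 39), (25, 7, 22, 40, c, 37), (25, 7, 22, 40, r, 40), (25, 7, 22, 40, w, 39), (38, 29, 22, 30, c, 37), (38, 29, 22, 30, r, 40), (38, 29, 22, 30, w, 39), (39, 3, 6, 13, s, 18), (9, 31, 22, 2, c, 37), (9, 31, 22, 2, r, 40), (9, 31, 22, 2, w, 39)}
(Q ⨝ R) ⋈ T (natural join on D): {(22, 29, 22, 36, c, 37, a), (22, 29, 22, 36, r, 40, a), (22, 29, 22, 36, w, 39, a), (25, 16, 22, 26, c, 37, a), (25, 16, 22, 26, r, 40, a), (25, 16, 22, 26, w, 39, a), (38, 29, 22, 30, c, 37, a), (38, 29, 22, 30, r, 40, a), (38, 29, 22, 30, w, 39, a), (9, 31, 22, 2, c, 37, n), (9, 31, 22, 2, r, 40, n), (9, 31, 22, 2, w, 39, n)}
Filtering on G != w leaves {(22, 29, 22, 36, c, 37, a), (22, 29, 22, 36, r, 40, a), (25, 16, 22, 26, c, 37, a), (25, 16, 22, 26, r, 40, a), (38, 29, 22, 30, c, 37, a), (38, 29, 22, 30, r, 40, a), (9, 31, 22, 2, c, 37, n), (9, 31, 22, 2, r, 40, n)}.
Filtering on C >= 22 and B < 40 leaves {(22, 29, 22, 36, c, 37, a), (25, 16, 22, 26, c, 37, a), (38, 29, 22, 30, c, 37, a), (9, 31, 22, 2, c, 37, n)}.
π_{E, F} gives {(22, a), (25, a), (38, a), (9, n)}.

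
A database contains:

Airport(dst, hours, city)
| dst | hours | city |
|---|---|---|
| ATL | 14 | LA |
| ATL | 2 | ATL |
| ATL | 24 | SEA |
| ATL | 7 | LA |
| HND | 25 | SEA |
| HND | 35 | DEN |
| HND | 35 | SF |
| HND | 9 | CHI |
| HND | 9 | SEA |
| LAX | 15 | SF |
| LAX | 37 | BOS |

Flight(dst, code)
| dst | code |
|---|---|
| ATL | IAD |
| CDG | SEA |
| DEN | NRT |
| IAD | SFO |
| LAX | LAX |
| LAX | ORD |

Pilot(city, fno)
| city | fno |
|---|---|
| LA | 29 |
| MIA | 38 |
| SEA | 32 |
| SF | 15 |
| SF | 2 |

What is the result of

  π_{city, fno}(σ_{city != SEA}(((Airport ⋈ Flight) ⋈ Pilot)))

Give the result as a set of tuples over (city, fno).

Natural join on dst: {(ATL, 14, LA, IAD), (ATL, 2, ATL, IAD), (ATL, 24, SEA, IAD), (ATL, 7, LA, IAD), (LAX, 15, SF, LAX), (LAX, 15, SF, ORD), (LAX, 37, BOS, LAX), (LAX, 37, BOS, ORD)}
Natural join on city: {(ATL, 14, LA, IAD, 29), (ATL, 24, SEA, IAD, 32), (ATL, 7, LA, IAD, 29), (LAX, 15, SF, LAX, 15), (LAX, 15, SF, LAX, 2), (LAX, 15, SF, ORD, 15), (LAX, 15, SF, ORD, 2)}
Apply σ_{city != SEA}; surviving tuples: {(ATL, 14, LA, IAD, 29), (ATL, 7, LA, IAD, 29), (LAX, 15, SF, LAX, 15), (LAX, 15, SF, LAX, 2), (LAX, 15, SF, ORD, 15), (LAX, 15, SF, ORD, 2)}
Keep only column(s) city, fno (3 duplicate(s) eliminated): {(LA, 29), (SF, 15), (SF, 2)}

{(LA, 29), (SF, 15), (SF, 2)}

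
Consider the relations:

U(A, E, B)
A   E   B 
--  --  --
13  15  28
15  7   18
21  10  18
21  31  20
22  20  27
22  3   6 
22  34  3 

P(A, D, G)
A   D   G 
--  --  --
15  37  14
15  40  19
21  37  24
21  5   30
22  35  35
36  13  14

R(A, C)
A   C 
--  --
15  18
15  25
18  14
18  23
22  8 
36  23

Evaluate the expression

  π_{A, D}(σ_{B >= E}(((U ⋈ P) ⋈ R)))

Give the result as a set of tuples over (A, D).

{(15, 37), (15, 40), (22, 35)}

Natural join on A: {(15, 7, 18, 37, 14), (15, 7, 18, 40, 19), (21, 10, 18, 37, 24), (21, 10, 18, 5, 30), (21, 31, 20, 37, 24), (21, 31, 20, 5, 30), (22, 20, 27, 35, 35), (22, 3, 6, 35, 35), (22, 34, 3, 35, 35)}
Natural join on A: {(15, 7, 18, 37, 14, 18), (15, 7, 18, 37, 14, 25), (15, 7, 18, 40, 19, 18), (15, 7, 18, 40, 19, 25), (22, 20, 27, 35, 35, 8), (22, 3, 6, 35, 35, 8), (22, 34, 3, 35, 35, 8)}
Selection B >= E: {(15, 7, 18, 37, 14, 18), (15, 7, 18, 37, 14, 25), (15, 7, 18, 40, 19, 18), (15, 7, 18, 40, 19, 25), (22, 20, 27, 35, 35, 8), (22, 3, 6, 35, 35, 8)}
Keep only column(s) A, D (3 duplicate(s) eliminated): {(15, 37), (15, 40), (22, 35)}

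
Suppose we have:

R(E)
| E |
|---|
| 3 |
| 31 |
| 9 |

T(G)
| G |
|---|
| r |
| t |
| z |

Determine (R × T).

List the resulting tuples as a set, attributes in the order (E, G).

{(3, r), (3, t), (3, z), (31, r), (31, t), (31, z), (9, r), (9, t), (9, z)}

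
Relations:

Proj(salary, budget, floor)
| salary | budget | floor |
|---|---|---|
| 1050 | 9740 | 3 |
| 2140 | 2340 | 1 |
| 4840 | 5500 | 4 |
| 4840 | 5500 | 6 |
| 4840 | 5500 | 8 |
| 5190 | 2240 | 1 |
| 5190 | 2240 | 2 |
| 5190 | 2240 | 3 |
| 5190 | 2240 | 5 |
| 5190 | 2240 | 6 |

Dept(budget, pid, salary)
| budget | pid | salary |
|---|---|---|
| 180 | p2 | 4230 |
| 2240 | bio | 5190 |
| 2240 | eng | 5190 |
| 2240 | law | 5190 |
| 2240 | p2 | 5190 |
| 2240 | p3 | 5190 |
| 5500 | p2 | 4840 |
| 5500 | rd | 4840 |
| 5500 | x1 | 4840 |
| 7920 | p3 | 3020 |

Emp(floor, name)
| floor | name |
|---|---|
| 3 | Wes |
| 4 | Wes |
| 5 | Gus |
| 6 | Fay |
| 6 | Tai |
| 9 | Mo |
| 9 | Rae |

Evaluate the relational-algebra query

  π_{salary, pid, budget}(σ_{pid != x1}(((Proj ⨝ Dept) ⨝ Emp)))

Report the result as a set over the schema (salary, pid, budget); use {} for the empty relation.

Proj ⋈ Dept (natural join on salary, budget): {(4840, 5500, 4, p2), (4840, 5500, 4, rd), (4840, 5500, 4, x1), (4840, 5500, 6, p2), (4840, 5500, 6, rd), (4840, 5500, 6, x1), (4840, 5500, 8, p2), (4840, 5500, 8, rd), (4840, 5500, 8, x1), (5190, 2240, 1, bio), (5190, 2240, 1, eng), (5190, 2240, 1, law), (5190, 2240, 1, p2), (5190, 2240, 1, p3), (5190, 2240, 2, bio), (5190, 2240, 2, eng), (5190, 2240, 2, law), (5190, 2240, 2, p2), (5190, 2240, 2, p3), (5190, 2240, 3, bio), (5190, 2240, 3, eng), (5190, 2240, 3, law), (5190, 2240, 3, p2), (5190, 2240, 3, p3), (5190, 2240, 5, bio), (5190, 2240, 5, eng), (5190, 2240, 5, law), (5190, 2240, 5, p2), (5190, 2240, 5, p3), (5190, 2240, 6, bio), (5190, 2240, 6, eng), (5190, 2240, 6, law), (5190, 2240, 6, p2), (5190, 2240, 6, p3)}
(Proj ⨝ Dept) ⋈ Emp (natural join on floor): {(4840, 5500, 4, p2, Wes), (4840, 5500, 4, rd, Wes), (4840, 5500, 4, x1, Wes), (4840, 5500, 6, p2, Fay), (4840, 5500, 6, p2, Tai), (4840, 5500, 6, rd, Fay), (4840, 5500, 6, rd, Tai), (4840, 5500, 6, x1, Fay), (4840, 5500, 6, x1, Tai), (5190, 2240, 3, bio, Wes), (5190, 2240, 3, eng, Wes), (5190, 2240, 3, law, Wes), (5190, 2240, 3, p2, Wes), (5190, 2240, 3, p3, Wes), (5190, 2240, 5, bio, Gus), (5190, 2240, 5, eng, Gus), (5190, 2240, 5, law, Gus), (5190, 2240, 5, p2, Gus), (5190, 2240, 5, p3, Gus), (5190, 2240, 6, bio, Fay), (5190, 2240, 6, bio, Tai), (5190, 2240, 6, eng, Fay), (5190, 2240, 6, eng, Tai), (5190, 2240, 6, law, Fay), (5190, 2240, 6, law, Tai), (5190, 2240, 6, p2, Fay), (5190, 2240, 6, p2, Tai), (5190, 2240, 6, p3, Fay), (5190, 2240, 6, p3, Tai)}
Filtering on pid != x1 leaves {(4840, 5500, 4, p2, Wes), (4840, 5500, 4, rd, Wes), (4840, 5500, 6, p2, Fay), (4840, 5500, 6, p2, Tai), (4840, 5500, 6, rd, Fay), (4840, 5500, 6, rd, Tai), (5190, 2240, 3, bio, Wes), (5190, 2240, 3, eng, Wes), (5190, 2240, 3, law, Wes), (5190, 2240, 3, p2, Wes), (5190, 2240, 3, p3, Wes), (5190, 2240, 5, bio, Gus), (5190, 2240, 5, eng, Gus), (5190, 2240, 5, law, Gus), (5190, 2240, 5, p2, Gus), (5190, 2240, 5, p3, Gus), (5190, 2240, 6, bio, Fay), (5190, 2240, 6, bio, Tai), (5190, 2240, 6, eng, Fay), (5190, 2240, 6, eng, Tai), (5190, 2240, 6, law, Fay), (5190, 2240, 6, law, Tai), (5190, 2240, 6, p2, Fay), (5190, 2240, 6, p2, Tai), (5190, 2240, 6, p3, Fay), (5190, 2240, 6, p3, Tai)}.
π[salary, pid, budget]: project onto (salary, pid, budget) (19 duplicate(s) eliminated) → {(4840, p2, 5500), (4840, rd, 5500), (5190, bio, 2240), (5190, eng, 2240), (5190, law, 2240), (5190, p2, 2240), (5190, p3, 2240)}

{(4840, p2, 5500), (4840, rd, 5500), (5190, bio, 2240), (5190, eng, 2240), (5190, law, 2240), (5190, p2, 2240), (5190, p3, 2240)}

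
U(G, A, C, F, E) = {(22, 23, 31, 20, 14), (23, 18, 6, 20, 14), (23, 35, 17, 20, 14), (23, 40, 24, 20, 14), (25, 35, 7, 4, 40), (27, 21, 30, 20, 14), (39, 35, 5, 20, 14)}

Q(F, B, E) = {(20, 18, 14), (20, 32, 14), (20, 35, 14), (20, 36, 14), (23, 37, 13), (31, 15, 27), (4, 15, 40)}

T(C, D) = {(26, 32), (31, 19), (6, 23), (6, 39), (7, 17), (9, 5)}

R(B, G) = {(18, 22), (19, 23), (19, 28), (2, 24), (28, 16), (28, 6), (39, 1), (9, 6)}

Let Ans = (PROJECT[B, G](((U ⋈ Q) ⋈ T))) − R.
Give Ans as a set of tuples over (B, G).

{(15, 25), (18, 23), (32, 22), (32, 23), (35, 22), (35, 23), (36, 22), (36, 23)}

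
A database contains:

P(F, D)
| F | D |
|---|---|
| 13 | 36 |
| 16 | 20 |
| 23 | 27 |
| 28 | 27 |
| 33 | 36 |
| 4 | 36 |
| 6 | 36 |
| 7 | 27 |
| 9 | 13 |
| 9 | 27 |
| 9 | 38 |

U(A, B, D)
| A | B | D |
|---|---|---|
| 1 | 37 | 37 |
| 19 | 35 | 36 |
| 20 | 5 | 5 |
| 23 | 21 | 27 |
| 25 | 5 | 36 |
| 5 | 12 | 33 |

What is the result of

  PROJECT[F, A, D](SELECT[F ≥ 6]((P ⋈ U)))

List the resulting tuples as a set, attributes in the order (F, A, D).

P ⋈ U (natural join on D): {(13, 36, 19, 35), (13, 36, 25, 5), (23, 27, 23, 21), (28, 27, 23, 21), (33, 36, 19, 35), (33, 36, 25, 5), (4, 36, 19, 35), (4, 36, 25, 5), (6, 36, 19, 35), (6, 36, 25, 5), (7, 27, 23, 21), (9, 27, 23, 21)}
σ[F ≥ 6]: keep tuples satisfying F ≥ 6 → {(13, 36, 19, 35), (13, 36, 25, 5), (23, 27, 23, 21), (28, 27, 23, 21), (33, 36, 19, 35), (33, 36, 25, 5), (6, 36, 19, 35), (6, 36, 25, 5), (7, 27, 23, 21), (9, 27, 23, 21)}
Keep only column(s) F, A, D: {(13, 19, 36), (13, 25, 36), (23, 23, 27), (28, 23, 27), (33, 19, 36), (33, 25, 36), (6, 19, 36), (6, 25, 36), (7, 23, 27), (9, 23, 27)}

{(13, 19, 36), (13, 25, 36), (23, 23, 27), (28, 23, 27), (33, 19, 36), (33, 25, 36), (6, 19, 36), (6, 25, 36), (7, 23, 27), (9, 23, 27)}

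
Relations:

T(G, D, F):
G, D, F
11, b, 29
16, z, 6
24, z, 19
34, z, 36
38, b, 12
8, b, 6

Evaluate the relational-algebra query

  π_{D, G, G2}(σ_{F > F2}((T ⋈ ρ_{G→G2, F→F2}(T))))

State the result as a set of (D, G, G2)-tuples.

ρ[G→G2, F→F2]: schema becomes (G2, D, F2); tuples unchanged.
Natural join on D: {(11, b, 29, 11, 29), (11, b, 29, 38, 12), (11, b, 29, 8, 6), (16, z, 6, 16, 6), (16, z, 6, 24, 19), (16, z, 6, 34, 36), (24, z, 19, 16, 6), (24, z, 19, 24, 19), (24, z, 19, 34, 36), (34, z, 36, 16, 6), (34, z, 36, 24, 19), (34, z, 36, 34, 36), (38, b, 12, 11, 29), (38, b, 12, 38, 12), (38, b, 12, 8, 6), (8, b, 6, 11, 29), (8, b, 6, 38, 12), (8, b, 6, 8, 6)}
Selection F > F2: {(11, b, 29, 38, 12), (11, b, 29, 8, 6), (24, z, 19, 16, 6), (34, z, 36, 16, 6), (34, z, 36, 24, 19), (38, b, 12, 8, 6)}
π_{D, G, G2} gives {(b, 11, 38), (b, 11, 8), (b, 38, 8), (z, 24, 16), (z, 34, 16), (z, 34, 24)}.

{(b, 11, 38), (b, 11, 8), (b, 38, 8), (z, 24, 16), (z, 34, 16), (z, 34, 24)}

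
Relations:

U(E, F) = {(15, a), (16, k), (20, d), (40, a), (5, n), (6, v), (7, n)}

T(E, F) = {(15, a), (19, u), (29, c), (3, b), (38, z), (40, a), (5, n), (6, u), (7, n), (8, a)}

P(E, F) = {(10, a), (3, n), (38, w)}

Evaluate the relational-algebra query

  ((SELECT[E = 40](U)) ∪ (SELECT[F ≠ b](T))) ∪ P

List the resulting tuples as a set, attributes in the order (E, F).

{(10, a), (15, a), (19, u), (29, c), (3, n), (38, w), (38, z), (40, a), (5, n), (6, u), (7, n), (8, a)}

Apply σ_{E = 40}; surviving tuples: {(40, a)}
Apply σ_{F ≠ b}; surviving tuples: {(15, a), (19, u), (29, c), (38, z), (40, a), (5, n), (6, u), (7, n), (8, a)}
Set union of the two operands is {(15, a), (19, u), (29, c), (38, z), (40, a), (5, n), (6, u), (7, n), (8, a)}.
Set union of the two operands is {(10, a), (15, a), (19, u), (29, c), (3, n), (38, w), (38, z), (40, a), (5, n), (6, u), (7, n), (8, a)}.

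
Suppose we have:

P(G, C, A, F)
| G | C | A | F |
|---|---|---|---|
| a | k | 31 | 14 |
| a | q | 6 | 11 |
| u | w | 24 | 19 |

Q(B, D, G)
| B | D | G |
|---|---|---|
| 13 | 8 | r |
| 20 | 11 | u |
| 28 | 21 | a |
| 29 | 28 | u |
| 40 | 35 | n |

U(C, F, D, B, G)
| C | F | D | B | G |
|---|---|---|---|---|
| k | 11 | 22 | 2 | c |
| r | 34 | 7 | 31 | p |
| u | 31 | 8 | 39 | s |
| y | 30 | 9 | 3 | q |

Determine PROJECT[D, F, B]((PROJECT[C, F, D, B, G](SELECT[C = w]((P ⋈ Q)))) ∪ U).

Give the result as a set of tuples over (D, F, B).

{(11, 19, 20), (22, 11, 2), (28, 19, 29), (7, 34, 31), (8, 31, 39), (9, 30, 3)}

Joining P and Q on G yields {(a, k, 31, 14, 28, 21), (a, q, 6, 11, 28, 21), (u, w, 24, 19, 20, 11), (u, w, 24, 19, 29, 28)}.
Selection C = w: {(u, w, 24, 19, 20, 11), (u, w, 24, 19, 29, 28)}
π_{C, F, D, B, G} gives {(w, 19, 11, 20, u), (w, 19, 28, 29, u)}.
Union: {(w, 19, 11, 20, u), (w, 19, 28, 29, u)} with {(k, 11, 22, 2, c), (r, 34, 7, 31, p), (u, 31, 8, 39, s), (y, 30, 9, 3, q)} → {(k, 11, 22, 2, c), (r, 34, 7, 31, p), (u, 31, 8, 39, s), (w, 19, 11, 20, u), (w, 19, 28, 29, u), (y, 30, 9, 3, q)}
π_{D, F, B} gives {(11, 19, 20), (22, 11, 2), (28, 19, 29), (7, 34, 31), (8, 31, 39), (9, 30, 3)}.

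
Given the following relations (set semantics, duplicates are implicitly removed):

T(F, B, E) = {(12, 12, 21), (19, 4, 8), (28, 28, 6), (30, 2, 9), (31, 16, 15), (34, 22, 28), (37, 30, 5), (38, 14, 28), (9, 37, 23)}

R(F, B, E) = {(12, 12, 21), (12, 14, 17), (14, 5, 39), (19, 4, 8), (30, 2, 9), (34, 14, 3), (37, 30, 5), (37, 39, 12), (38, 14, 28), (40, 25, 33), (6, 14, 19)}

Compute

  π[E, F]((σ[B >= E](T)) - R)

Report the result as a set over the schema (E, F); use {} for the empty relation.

Filtering on B >= E leaves {(28, 28, 6), (31, 16, 15), (37, 30, 5), (9, 37, 23)}.
Difference: {(28, 28, 6), (31, 16, 15), (37, 30, 5), (9, 37, 23)} with {(12, 12, 21), (12, 14, 17), (14, 5, 39), (19, 4, 8), (30, 2, 9), (34, 14, 3), (37, 30, 5), (37, 39, 12), (38, 14, 28), (40, 25, 33), (6, 14, 19)} → {(28, 28, 6), (31, 16, 15), (9, 37, 23)}
Projecting to E, F: {(15, 31), (23, 9), (6, 28)}

{(15, 31), (23, 9), (6, 28)}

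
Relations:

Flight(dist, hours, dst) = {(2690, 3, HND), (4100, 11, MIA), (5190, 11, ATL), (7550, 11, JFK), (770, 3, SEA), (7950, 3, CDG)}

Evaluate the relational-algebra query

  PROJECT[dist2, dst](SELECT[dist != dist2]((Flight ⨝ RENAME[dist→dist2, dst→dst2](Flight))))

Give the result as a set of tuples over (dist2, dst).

{(2690, CDG), (2690, SEA), (4100, ATL), (4100, JFK), (5190, JFK), (5190, MIA), (7550, ATL), (7550, MIA), (770, CDG), (770, HND), (7950, HND), (7950, SEA)}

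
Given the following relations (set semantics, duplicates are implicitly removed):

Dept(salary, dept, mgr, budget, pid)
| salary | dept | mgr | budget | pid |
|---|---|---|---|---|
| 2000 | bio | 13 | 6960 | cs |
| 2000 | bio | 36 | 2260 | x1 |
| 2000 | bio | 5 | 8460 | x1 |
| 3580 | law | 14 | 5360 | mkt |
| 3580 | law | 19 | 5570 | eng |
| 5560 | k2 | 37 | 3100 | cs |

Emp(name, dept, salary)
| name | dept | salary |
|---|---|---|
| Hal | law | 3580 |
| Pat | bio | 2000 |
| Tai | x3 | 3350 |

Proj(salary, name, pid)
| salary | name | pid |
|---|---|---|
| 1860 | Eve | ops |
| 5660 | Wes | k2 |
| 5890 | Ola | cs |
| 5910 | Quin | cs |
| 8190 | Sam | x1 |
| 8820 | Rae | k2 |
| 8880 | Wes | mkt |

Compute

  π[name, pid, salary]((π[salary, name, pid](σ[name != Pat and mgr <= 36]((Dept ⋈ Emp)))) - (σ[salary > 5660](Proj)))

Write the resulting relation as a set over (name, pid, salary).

Dept ⋈ Emp (natural join on salary, dept): {(2000, bio, 13, 6960, cs, Pat), (2000, bio, 36, 2260, x1, Pat), (2000, bio, 5, 8460, x1, Pat), (3580, law, 14, 5360, mkt, Hal), (3580, law, 19, 5570, eng, Hal)}
Filtering on name != Pat and mgr <= 36 leaves {(3580, law, 14, 5360, mkt, Hal), (3580, law, 19, 5570, eng, Hal)}.
π[salary, name, pid]: project onto (salary, name, pid) → {(3580, Hal, eng), (3580, Hal, mkt)}
Filtering on salary > 5660 leaves {(5890, Ola, cs), (5910, Quin, cs), (8190, Sam, x1), (8820, Rae, k2), (8880, Wes, mkt)}.
Set difference of the two operands is {(3580, Hal, eng), (3580, Hal, mkt)}.
π[name, pid, salary]: project onto (name, pid, salary) → {(Hal, eng, 3580), (Hal, mkt, 3580)}

{(Hal, eng, 3580), (Hal, mkt, 3580)}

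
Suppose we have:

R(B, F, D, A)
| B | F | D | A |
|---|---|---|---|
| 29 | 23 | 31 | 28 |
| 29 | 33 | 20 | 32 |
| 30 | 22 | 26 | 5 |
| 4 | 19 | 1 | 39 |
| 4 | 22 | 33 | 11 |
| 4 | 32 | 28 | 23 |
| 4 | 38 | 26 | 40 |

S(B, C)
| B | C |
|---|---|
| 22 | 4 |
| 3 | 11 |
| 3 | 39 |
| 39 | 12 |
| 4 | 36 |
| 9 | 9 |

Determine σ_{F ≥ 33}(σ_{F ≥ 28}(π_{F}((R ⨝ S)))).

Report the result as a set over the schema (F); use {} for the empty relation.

Joining R and S on B yields {(4, 19, 1, 39, 36), (4, 22, 33, 11, 36), (4, 32, 28, 23, 36), (4, 38, 26, 40, 36)}.
Projecting to F: {19, 22, 32, 38}
σ[F ≥ 28]: keep tuples satisfying F ≥ 28 → {32, 38}
σ[F ≥ 33]: keep tuples satisfying F ≥ 33 → {38}

{38}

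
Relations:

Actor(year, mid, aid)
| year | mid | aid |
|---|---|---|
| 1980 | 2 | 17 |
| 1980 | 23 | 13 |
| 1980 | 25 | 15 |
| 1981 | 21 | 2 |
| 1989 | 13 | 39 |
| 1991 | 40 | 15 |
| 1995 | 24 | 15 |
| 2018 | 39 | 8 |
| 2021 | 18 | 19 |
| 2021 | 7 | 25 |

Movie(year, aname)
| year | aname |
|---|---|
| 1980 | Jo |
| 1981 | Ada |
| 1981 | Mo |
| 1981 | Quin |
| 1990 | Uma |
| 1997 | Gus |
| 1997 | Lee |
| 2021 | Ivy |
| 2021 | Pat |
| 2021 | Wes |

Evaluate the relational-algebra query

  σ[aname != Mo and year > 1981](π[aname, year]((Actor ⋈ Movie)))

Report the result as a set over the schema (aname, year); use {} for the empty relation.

{(Ivy, 2021), (Pat, 2021), (Wes, 2021)}

Actor ⋈ Movie (natural join on year): {(1980, 2, 17, Jo), (1980, 23, 13, Jo), (1980, 25, 15, Jo), (1981, 21, 2, Ada), (1981, 21, 2, Mo), (1981, 21, 2, Quin), (2021, 18, 19, Ivy), (2021, 18, 19, Pat), (2021, 18, 19, Wes), (2021, 7, 25, Ivy), (2021, 7, 25, Pat), (2021, 7, 25, Wes)}
Projecting to aname, year (5 duplicate(s) eliminated): {(Ada, 1981), (Ivy, 2021), (Jo, 1980), (Mo, 1981), (Pat, 2021), (Quin, 1981), (Wes, 2021)}
Apply σ_{aname != Mo and year > 1981}; surviving tuples: {(Ivy, 2021), (Pat, 2021), (Wes, 2021)}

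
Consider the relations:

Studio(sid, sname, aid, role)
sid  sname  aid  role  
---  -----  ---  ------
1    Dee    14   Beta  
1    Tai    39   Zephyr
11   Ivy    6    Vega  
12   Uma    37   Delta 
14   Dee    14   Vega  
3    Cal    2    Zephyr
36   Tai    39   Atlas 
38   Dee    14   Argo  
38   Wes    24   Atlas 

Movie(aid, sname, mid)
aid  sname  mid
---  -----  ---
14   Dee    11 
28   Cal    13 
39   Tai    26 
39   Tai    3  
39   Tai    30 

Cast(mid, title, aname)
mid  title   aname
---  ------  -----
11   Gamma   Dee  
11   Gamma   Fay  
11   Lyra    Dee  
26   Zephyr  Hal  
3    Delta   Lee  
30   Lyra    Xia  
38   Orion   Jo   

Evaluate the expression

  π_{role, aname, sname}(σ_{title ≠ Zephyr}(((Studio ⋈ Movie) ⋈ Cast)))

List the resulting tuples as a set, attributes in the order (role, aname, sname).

{(Argo, Dee, Dee), (Argo, Fay, Dee), (Atlas, Lee, Tai), (Atlas, Xia, Tai), (Beta, Dee, Dee), (Beta, Fay, Dee), (Vega, Dee, Dee), (Vega, Fay, Dee), (Zephyr, Lee, Tai), (Zephyr, Xia, Tai)}

Studio ⋈ Movie (natural join on sname, aid): {(1, Dee, 14, Beta, 11), (1, Tai, 39, Zephyr, 26), (1, Tai, 39, Zephyr, 3), (1, Tai, 39, Zephyr, 30), (14, Dee, 14, Vega, 11), (36, Tai, 39, Atlas, 26), (36, Tai, 39, Atlas, 3), (36, Tai, 39, Atlas, 30), (38, Dee, 14, Argo, 11)}
(Studio ⋈ Movie) ⋈ Cast (natural join on mid): {(1, Dee, 14, Beta, 11, Gamma, Dee), (1, Dee, 14, Beta, 11, Gamma, Fay), (1, Dee, 14, Beta, 11, Lyra, Dee), (1, Tai, 39, Zephyr, 26, Zephyr, Hal), (1, Tai, 39, Zephyr, 3, Delta, Lee), (1, Tai, 39, Zephyr, 30, Lyra, Xia), (14, Dee, 14, Vega, 11, Gamma, Dee), (14, Dee, 14, Vega, 11, Gamma, Fay), (14, Dee, 14, Vega, 11, Lyra, Dee), (36, Tai, 39, Atlas, 26, Zephyr, Hal), (36, Tai, 39, Atlas, 3, Delta, Lee), (36, Tai, 39, Atlas, 30, Lyra, Xia), (38, Dee, 14, Argo, 11, Gamma, Dee), (38, Dee, 14, Argo, 11, Gamma, Fay), (38, Dee, 14, Argo, 11, Lyra, Dee)}
Filtering on title ≠ Zephyr leaves {(1, Dee, 14, Beta, 11, Gamma, Dee), (1, Dee, 14, Beta, 11, Gamma, Fay), (1, Dee, 14, Beta, 11, Lyra, Dee), (1, Tai, 39, Zephyr, 3, Delta, Lee), (1, Tai, 39, Zephyr, 30, Lyra, Xia), (14, Dee, 14, Vega, 11, Gamma, Dee), (14, Dee, 14, Vega, 11, Gamma, Fay), (14, Dee, 14, Vega, 11, Lyra, Dee), (36, Tai, 39, Atlas, 3, Delta, Lee), (36, Tai, 39, Atlas, 30, Lyra, Xia), (38, Dee, 14, Argo, 11, Gamma, Dee), (38, Dee, 14, Argo, 11, Gamma, Fay), (38, Dee, 14, Argo, 11, Lyra, Dee)}.
Keep only column(s) role, aname, sname (3 duplicate(s) eliminated): {(Argo, Dee, Dee), (Argo, Fay, Dee), (Atlas, Lee, Tai), (Atlas, Xia, Tai), (Beta, Dee, Dee), (Beta, Fay, Dee), (Vega, Dee, Dee), (Vega, Fay, Dee), (Zephyr, Lee, Tai), (Zephyr, Xia, Tai)}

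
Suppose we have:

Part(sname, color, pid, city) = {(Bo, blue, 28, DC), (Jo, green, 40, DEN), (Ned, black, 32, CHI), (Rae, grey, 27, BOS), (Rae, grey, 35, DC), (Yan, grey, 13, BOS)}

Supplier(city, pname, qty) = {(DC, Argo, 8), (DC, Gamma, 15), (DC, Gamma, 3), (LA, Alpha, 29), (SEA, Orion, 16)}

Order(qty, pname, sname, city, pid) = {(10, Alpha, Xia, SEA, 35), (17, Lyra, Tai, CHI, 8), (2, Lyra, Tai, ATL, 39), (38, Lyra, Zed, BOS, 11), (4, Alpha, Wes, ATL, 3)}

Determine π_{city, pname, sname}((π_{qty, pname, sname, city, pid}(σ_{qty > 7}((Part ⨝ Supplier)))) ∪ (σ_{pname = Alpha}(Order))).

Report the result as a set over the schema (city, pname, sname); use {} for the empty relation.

Natural join on city: {(Bo, blue, 28, DC, Argo, 8), (Bo, blue, 28, DC, Gamma, 15), (Bo, blue, 28, DC, Gamma, 3), (Rae, grey, 35, DC, Argo, 8), (Rae, grey, 35, DC, Gamma, 15), (Rae, grey, 35, DC, Gamma, 3)}
Filtering on qty > 7 leaves {(Bo, blue, 28, DC, Argo, 8), (Bo, blue, 28, DC, Gamma, 15), (Rae, grey, 35, DC, Argo, 8), (Rae, grey, 35, DC, Gamma, 15)}.
Projecting to qty, pname, sname, city, pid: {(15, Gamma, Bo, DC, 28), (15, Gamma, Rae, DC, 35), (8, Argo, Bo, DC, 28), (8, Argo, Rae, DC, 35)}
Filtering on pname = Alpha leaves {(10, Alpha, Xia, SEA, 35), (4, Alpha, Wes, ATL, 3)}.
Union: {(15, Gamma, Bo, DC, 28), (15, Gamma, Rae, DC, 35), (8, Argo, Bo, DC, 28), (8, Argo, Rae, DC, 35)} with {(10, Alpha, Xia, SEA, 35), (4, Alpha, Wes, ATL, 3)} → {(10, Alpha, Xia, SEA, 35), (15, Gamma, Bo, DC, 28), (15, Gamma, Rae, DC, 35), (4, Alpha, Wes, ATL, 3), (8, Argo, Bo, DC, 28), (8, Argo, Rae, DC, 35)}
Projecting to city, pname, sname: {(ATL, Alpha, Wes), (DC, Argo, Bo), (DC, Argo, Rae), (DC, Gamma, Bo), (DC, Gamma, Rae), (SEA, Alpha, Xia)}

{(ATL, Alpha, Wes), (DC, Argo, Bo), (DC, Argo, Rae), (DC, Gamma, Bo), (DC, Gamma, Rae), (SEA, Alpha, Xia)}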